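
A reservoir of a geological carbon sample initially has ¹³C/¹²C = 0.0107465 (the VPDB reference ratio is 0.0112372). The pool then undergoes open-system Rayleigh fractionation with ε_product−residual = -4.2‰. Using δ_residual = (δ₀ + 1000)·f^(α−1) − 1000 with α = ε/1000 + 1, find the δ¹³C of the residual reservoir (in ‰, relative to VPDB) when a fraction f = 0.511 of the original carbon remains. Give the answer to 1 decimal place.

δ₀ = (0.0107465/0.0112372 − 1)×1000 = (0.956333 − 1)×1000 = -43.667‰
α − 1 = ε/1000 = -0.0042
f^(α−1) = 0.511^(-0.0042) = 1.002824
δ_res = (-43.667 + 1000) × 1.002824 − 1000 = 959.033 − 1000 = -40.97‰

-41.0‰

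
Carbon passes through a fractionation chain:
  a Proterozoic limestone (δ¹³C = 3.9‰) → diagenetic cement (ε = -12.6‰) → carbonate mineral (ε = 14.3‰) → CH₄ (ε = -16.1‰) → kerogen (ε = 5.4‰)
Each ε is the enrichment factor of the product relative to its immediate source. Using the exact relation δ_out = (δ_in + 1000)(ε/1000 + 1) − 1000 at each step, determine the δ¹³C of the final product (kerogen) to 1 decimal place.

-5.4‰

step 1: δ = (3.90 + 1000)·(-12.6/1000 + 1) − 1000 = -8.75‰
step 2: δ = (-8.75 + 1000)·(14.3/1000 + 1) − 1000 = 5.43‰
step 3: δ = (5.43 + 1000)·(-16.1/1000 + 1) − 1000 = -10.76‰
step 4: δ = (-10.76 + 1000)·(5.4/1000 + 1) − 1000 = -5.42‰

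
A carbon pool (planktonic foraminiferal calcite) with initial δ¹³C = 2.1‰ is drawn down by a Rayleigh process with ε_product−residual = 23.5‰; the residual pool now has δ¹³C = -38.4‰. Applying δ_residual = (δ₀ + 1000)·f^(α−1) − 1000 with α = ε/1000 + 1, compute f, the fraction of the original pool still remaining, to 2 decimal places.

α − 1 = ε/1000 = 0.0235
(δ_res + 1000)/(δ₀ + 1000) = (-38.4 + 1000)/(2.1 + 1000) = 961.6/1002.1 = 0.959585
f = 0.959585^(1/0.0235) = exp(ln(0.959585)/0.0235) = exp(-0.04125/0.0235)
f = exp(-1.7555) = 0.1728

0.17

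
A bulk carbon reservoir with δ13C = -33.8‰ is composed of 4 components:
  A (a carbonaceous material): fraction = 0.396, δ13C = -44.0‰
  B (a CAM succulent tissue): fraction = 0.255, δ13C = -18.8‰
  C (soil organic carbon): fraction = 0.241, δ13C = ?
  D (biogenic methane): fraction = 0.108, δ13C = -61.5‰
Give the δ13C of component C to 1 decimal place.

Isotope mass balance: δ_bulk = Σ fᵢ·δᵢ.
-33.8 = 0.396×(-44.0) + 0.255×(-18.8) + 0.241×δ_C + 0.108×(-61.5)
0.241·δ_C = -33.8 − (-28.860) = -4.940
δ_C = -4.940 / 0.241 = -20.50‰

-20.5‰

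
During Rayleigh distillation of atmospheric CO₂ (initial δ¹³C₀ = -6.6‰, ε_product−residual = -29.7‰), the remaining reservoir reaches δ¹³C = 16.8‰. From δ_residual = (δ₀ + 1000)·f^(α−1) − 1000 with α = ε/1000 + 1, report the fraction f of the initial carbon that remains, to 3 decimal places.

α − 1 = ε/1000 = -0.0297
(δ_res + 1000)/(δ₀ + 1000) = (16.8 + 1000)/(-6.6 + 1000) = 1016.8/993.4 = 1.023555
f = 1.023555^(1/-0.0297) = exp(ln(1.023555)/-0.0297) = exp(0.02328/-0.0297)
f = exp(-0.7839) = 0.4566

0.457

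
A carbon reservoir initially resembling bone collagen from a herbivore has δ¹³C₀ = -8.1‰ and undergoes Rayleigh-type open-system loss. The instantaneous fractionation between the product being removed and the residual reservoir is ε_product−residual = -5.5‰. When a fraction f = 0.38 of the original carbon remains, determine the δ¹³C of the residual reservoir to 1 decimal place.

Rayleigh residual: δ_res = (δ₀ + 1000)·f^(α−1) − 1000
α = ε/1000 + 1 = 0.99450, so α − 1 = -0.00550
f^(α−1) = 0.38^(-0.00550) = 1.005336
δ_res = (-8.1 + 1000) × 1.005336 − 1000 = 997.193 − 1000 = -2.81‰

-2.8‰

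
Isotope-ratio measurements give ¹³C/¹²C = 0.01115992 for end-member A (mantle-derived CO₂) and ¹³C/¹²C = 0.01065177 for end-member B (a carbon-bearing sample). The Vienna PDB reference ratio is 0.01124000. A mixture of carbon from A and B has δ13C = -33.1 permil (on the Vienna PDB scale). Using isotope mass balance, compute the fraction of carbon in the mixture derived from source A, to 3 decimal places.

0.425

δ_A = (0.01115992/0.01124000 − 1)×1000 = (0.992875 − 1)×1000 = -7.125 permil
δ_B = (0.01065177/0.01124000 − 1)×1000 = (0.947666 − 1)×1000 = -52.334 permil
f_A = (δ_mix − δ_B)/(δ_A − δ_B) = (-33.1 − (-52.334))/(-7.125 − (-52.334))
f_A = 19.234 / 45.209 = 0.4254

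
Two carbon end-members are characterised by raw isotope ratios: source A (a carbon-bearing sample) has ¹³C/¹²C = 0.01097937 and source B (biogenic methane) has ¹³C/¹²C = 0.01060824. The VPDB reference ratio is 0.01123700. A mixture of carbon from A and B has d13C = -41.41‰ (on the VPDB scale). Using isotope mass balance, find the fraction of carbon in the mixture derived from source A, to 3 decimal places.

0.440

δ_A = (0.01097937/0.01123700 − 1)×1000 = (0.977073 − 1)×1000 = -22.927‰
δ_B = (0.01060824/0.01123700 − 1)×1000 = (0.944046 − 1)×1000 = -55.954‰
f_A = (δ_mix − δ_B)/(δ_A − δ_B) = (-41.41 − (-55.954))/(-22.927 − (-55.954))
f_A = 14.544 / 33.027 = 0.4404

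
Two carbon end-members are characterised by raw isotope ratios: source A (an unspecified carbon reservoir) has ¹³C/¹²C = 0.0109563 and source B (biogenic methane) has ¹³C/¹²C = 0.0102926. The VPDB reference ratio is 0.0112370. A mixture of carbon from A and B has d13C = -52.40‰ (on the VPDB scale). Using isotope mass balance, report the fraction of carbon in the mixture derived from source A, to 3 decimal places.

δ_A = (0.0109563/0.0112370 − 1)×1000 = (0.975020 − 1)×1000 = -24.980‰
δ_B = (0.0102926/0.0112370 − 1)×1000 = (0.915956 − 1)×1000 = -84.044‰
f_A = (δ_mix − δ_B)/(δ_A − δ_B) = (-52.40 − (-84.044))/(-24.980 − (-84.044))
f_A = 31.644 / 59.064 = 0.5358

0.536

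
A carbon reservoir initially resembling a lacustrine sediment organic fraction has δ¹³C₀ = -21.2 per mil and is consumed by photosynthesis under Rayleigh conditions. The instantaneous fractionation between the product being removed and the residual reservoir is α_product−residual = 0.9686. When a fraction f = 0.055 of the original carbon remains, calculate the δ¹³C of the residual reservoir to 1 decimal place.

Rayleigh residual: δ_res = (δ₀ + 1000)·f^(α−1) − 1000
α − 1 = -0.03140
f^(α−1) = 0.055^(-0.03140) = 1.095349
δ_res = (-21.2 + 1000) × 1.095349 − 1000 = 1072.128 − 1000 = 72.13 per mil

72.1 per mil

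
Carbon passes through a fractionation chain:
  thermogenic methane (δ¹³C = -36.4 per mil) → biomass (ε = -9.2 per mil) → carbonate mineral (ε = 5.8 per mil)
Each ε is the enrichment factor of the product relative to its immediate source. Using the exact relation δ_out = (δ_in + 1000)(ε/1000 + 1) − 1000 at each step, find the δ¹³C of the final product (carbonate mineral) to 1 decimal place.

-39.7 per mil

step 1: δ = (-36.40 + 1000)·(-9.2/1000 + 1) − 1000 = -45.27 per mil
step 2: δ = (-45.27 + 1000)·(5.8/1000 + 1) − 1000 = -39.73 per mil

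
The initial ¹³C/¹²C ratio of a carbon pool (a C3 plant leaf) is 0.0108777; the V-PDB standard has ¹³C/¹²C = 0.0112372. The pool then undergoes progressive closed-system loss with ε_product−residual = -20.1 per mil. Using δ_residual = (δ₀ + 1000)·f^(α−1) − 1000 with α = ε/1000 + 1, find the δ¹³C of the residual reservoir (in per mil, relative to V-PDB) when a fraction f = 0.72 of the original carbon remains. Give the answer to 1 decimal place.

-25.6 per mil

δ₀ = (0.0108777/0.0112372 − 1)×1000 = (0.968008 − 1)×1000 = -31.992 per mil
α − 1 = ε/1000 = -0.0201
f^(α−1) = 0.72^(-0.0201) = 1.006625
δ_res = (-31.992 + 1000) × 1.006625 − 1000 = 974.421 − 1000 = -25.58 per mil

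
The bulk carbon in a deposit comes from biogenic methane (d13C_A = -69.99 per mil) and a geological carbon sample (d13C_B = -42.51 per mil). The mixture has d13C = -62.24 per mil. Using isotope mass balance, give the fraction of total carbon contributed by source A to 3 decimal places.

0.718

δ_mix = f_A·δ_A + (1 − f_A)·δ_B  ⇒  f_A = (δ_mix − δ_B)/(δ_A − δ_B)
f_A = (-62.24 − (-42.51)) / (-69.99 − (-42.51))
f_A = -19.73 / -27.48 = 0.7180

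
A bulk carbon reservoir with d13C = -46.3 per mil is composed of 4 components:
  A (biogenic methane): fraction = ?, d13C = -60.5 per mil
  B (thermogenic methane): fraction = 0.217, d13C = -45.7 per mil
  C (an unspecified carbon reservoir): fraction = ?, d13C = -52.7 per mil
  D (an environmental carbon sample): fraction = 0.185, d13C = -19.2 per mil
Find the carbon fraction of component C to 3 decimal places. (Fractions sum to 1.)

Let f_C and f_A be the unknown fractions; fractions sum to 1 so f_C + f_A = 0.598.
Mass balance: Σ fᵢ·δᵢ = δ_bulk ⇒ f_C·(-52.7) + f_A·(-60.5) = -46.3 − (-13.469) = -32.831
Substitute f_A = 0.598 − f_C:
f_C·(-52.7 − -60.5) = -32.831 − 0.598×(-60.5) = 3.348
f_C = 3.348 / 7.8 = 0.4292

0.429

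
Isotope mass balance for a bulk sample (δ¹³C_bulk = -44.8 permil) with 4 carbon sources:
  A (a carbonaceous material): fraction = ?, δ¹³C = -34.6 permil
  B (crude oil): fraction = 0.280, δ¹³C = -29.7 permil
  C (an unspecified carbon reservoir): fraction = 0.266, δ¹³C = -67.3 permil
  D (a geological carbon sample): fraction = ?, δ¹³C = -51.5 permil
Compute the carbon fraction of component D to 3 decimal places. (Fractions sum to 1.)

Let f_D and f_A be the unknown fractions; fractions sum to 1 so f_D + f_A = 0.454.
Mass balance: Σ fᵢ·δᵢ = δ_bulk ⇒ f_D·(-51.5) + f_A·(-34.6) = -44.8 − (-26.218) = -18.582
Substitute f_A = 0.454 − f_D:
f_D·(-51.5 − -34.6) = -18.582 − 0.454×(-34.6) = -2.874
f_D = -2.874 / -16.9 = 0.1700

0.170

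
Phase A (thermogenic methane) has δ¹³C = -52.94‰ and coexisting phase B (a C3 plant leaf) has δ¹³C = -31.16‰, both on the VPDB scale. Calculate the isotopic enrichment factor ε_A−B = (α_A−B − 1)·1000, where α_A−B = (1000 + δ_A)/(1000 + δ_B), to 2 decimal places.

α_A−B = (1000 + -52.94) / (1000 + -31.16) = 947.06 / 968.84 = 0.977520
ε_A−B = (0.977520 − 1) × 1000 = -22.480‰
(The approximation ε ≈ δ_A − δ_B would give -21.78‰.)

-22.48‰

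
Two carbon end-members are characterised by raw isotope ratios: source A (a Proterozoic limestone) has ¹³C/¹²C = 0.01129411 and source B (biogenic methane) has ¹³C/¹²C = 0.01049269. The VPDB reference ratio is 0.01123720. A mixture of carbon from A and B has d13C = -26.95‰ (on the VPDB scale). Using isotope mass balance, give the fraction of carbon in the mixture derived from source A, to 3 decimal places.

δ_A = (0.01129411/0.01123720 − 1)×1000 = (1.005064 − 1)×1000 = 5.064‰
δ_B = (0.01049269/0.01123720 − 1)×1000 = (0.933746 − 1)×1000 = -66.254‰
f_A = (δ_mix − δ_B)/(δ_A − δ_B) = (-26.95 − (-66.254))/(5.064 − (-66.254))
f_A = 39.304 / 71.318 = 0.5511

0.551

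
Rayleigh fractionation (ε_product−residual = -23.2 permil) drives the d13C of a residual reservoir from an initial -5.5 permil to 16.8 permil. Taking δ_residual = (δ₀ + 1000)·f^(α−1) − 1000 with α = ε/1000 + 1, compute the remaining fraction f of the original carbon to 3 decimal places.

α − 1 = ε/1000 = -0.0232
(δ_res + 1000)/(δ₀ + 1000) = (16.8 + 1000)/(-5.5 + 1000) = 1016.8/994.5 = 1.022423
f = 1.022423^(1/-0.0232) = exp(ln(1.022423)/-0.0232) = exp(0.02218/-0.0232)
f = exp(-0.9558) = 0.3845

0.384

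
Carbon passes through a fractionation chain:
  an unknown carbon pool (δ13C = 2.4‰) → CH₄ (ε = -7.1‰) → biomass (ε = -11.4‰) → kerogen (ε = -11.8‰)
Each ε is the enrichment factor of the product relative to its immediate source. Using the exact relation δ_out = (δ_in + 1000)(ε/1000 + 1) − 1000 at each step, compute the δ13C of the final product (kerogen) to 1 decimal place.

-27.7‰

step 1: δ = (2.40 + 1000)·(-7.1/1000 + 1) − 1000 = -4.72‰
step 2: δ = (-4.72 + 1000)·(-11.4/1000 + 1) − 1000 = -16.06‰
step 3: δ = (-16.06 + 1000)·(-11.8/1000 + 1) − 1000 = -27.67‰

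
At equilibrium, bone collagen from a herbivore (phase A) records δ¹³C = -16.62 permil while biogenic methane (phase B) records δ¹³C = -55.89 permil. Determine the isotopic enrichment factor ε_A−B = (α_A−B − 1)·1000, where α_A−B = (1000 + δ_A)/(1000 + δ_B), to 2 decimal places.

41.59 permil

α_A−B = (1000 + -16.62) / (1000 + -55.89) = 983.38 / 944.11 = 1.041595
ε_A−B = (1.041595 − 1) × 1000 = 41.595 permil
(The approximation ε ≈ δ_A − δ_B would give 39.27 permil.)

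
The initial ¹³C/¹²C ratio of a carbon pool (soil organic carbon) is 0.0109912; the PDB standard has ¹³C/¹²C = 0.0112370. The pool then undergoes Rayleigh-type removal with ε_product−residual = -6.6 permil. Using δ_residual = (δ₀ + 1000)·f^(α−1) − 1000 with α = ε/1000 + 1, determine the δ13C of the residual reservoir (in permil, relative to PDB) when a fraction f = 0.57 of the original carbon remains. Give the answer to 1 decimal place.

δ₀ = (0.0109912/0.0112370 − 1)×1000 = (0.978126 − 1)×1000 = -21.874 permil
α − 1 = ε/1000 = -0.0066
f^(α−1) = 0.57^(-0.0066) = 1.003717
δ_res = (-21.874 + 1000) × 1.003717 − 1000 = 981.761 − 1000 = -18.24 permil

-18.2 permil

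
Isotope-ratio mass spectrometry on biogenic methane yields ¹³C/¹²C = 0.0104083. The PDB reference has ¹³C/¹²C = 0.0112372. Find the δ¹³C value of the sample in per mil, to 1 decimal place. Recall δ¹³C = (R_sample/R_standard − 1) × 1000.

-73.8 per mil

δ¹³C = (R_sample / R_standard − 1) × 1000
R_sample / R_standard = 0.0104083 / 0.0112372 = 0.926236
δ¹³C = (0.926236 − 1) × 1000 = -73.76 per mil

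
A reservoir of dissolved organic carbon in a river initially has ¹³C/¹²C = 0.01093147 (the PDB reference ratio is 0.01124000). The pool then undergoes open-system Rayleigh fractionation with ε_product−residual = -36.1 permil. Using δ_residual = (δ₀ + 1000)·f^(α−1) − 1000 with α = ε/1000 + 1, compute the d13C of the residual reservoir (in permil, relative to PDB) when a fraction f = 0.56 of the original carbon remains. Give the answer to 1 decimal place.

δ₀ = (0.01093147/0.01124000 − 1)×1000 = (0.972551 − 1)×1000 = -27.449 permil
α − 1 = ε/1000 = -0.0361
f^(α−1) = 0.56^(-0.0361) = 1.021152
δ_res = (-27.449 + 1000) × 1.021152 − 1000 = 993.122 − 1000 = -6.88 permil

-6.9 permil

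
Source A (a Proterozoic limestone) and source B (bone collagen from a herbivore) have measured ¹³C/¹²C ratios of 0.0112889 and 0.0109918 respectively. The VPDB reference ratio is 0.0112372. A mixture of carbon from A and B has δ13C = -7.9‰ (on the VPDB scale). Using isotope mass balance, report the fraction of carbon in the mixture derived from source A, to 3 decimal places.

0.527

δ_A = (0.0112889/0.0112372 − 1)×1000 = (1.004601 − 1)×1000 = 4.601‰
δ_B = (0.0109918/0.0112372 − 1)×1000 = (0.978162 − 1)×1000 = -21.838‰
f_A = (δ_mix − δ_B)/(δ_A − δ_B) = (-7.9 − (-21.838))/(4.601 − (-21.838))
f_A = 13.938 / 26.439 = 0.5272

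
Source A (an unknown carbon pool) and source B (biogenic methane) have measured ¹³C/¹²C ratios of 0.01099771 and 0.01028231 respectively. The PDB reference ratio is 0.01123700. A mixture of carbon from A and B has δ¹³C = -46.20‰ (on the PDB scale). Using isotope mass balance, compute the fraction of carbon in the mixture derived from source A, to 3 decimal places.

δ_A = (0.01099771/0.01123700 − 1)×1000 = (0.978705 − 1)×1000 = -21.295‰
δ_B = (0.01028231/0.01123700 − 1)×1000 = (0.915040 − 1)×1000 = -84.960‰
f_A = (δ_mix − δ_B)/(δ_A − δ_B) = (-46.20 − (-84.960))/(-21.295 − (-84.960))
f_A = 38.760 / 63.665 = 0.6088

0.609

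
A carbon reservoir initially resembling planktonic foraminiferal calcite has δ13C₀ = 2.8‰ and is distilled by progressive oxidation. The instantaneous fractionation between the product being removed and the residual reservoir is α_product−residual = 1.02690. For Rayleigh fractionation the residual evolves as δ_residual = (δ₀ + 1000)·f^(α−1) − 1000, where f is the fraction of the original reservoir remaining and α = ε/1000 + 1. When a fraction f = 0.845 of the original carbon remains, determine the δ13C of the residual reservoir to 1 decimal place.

Rayleigh residual: δ_res = (δ₀ + 1000)·f^(α−1) − 1000
α − 1 = 0.02690
f^(α−1) = 0.845^(0.02690) = 0.995480
δ_res = (2.8 + 1000) × 0.995480 − 1000 = 998.267 − 1000 = -1.73‰

-1.7‰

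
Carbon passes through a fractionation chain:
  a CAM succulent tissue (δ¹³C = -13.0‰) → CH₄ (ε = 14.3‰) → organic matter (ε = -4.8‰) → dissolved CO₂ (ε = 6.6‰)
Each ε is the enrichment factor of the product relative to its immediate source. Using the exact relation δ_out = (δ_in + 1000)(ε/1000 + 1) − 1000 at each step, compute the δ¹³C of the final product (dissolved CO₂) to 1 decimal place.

2.9‰

step 1: δ = (-13.00 + 1000)·(14.3/1000 + 1) − 1000 = 1.11‰
step 2: δ = (1.11 + 1000)·(-4.8/1000 + 1) − 1000 = -3.69‰
step 3: δ = (-3.69 + 1000)·(6.6/1000 + 1) − 1000 = 2.88‰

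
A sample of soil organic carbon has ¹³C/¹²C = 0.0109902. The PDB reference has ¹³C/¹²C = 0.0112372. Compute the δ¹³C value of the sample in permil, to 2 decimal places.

δ¹³C = (R_sample / R_standard − 1) × 1000
R_sample / R_standard = 0.0109902 / 0.0112372 = 0.978019
δ¹³C = (0.978019 − 1) × 1000 = -21.981 permil

-21.98 permil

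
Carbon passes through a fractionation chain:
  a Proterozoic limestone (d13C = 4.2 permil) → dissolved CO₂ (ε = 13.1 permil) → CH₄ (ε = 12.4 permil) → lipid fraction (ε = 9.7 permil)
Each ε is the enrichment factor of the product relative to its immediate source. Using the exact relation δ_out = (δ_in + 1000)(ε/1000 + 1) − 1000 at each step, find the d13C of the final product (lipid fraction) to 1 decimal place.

40.0 permil

step 1: δ = (4.20 + 1000)·(13.1/1000 + 1) − 1000 = 17.36 permil
step 2: δ = (17.36 + 1000)·(12.4/1000 + 1) − 1000 = 29.97 permil
step 3: δ = (29.97 + 1000)·(9.7/1000 + 1) − 1000 = 39.96 permil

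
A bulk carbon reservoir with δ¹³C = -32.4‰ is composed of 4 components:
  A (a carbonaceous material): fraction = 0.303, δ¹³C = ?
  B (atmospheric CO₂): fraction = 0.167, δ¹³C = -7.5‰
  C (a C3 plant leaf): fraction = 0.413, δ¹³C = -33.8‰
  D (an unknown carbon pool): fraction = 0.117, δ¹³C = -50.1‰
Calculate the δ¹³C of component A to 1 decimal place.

-37.4‰

Isotope mass balance: δ_bulk = Σ fᵢ·δᵢ.
-32.4 = 0.303×δ_A + 0.167×(-7.5) + 0.413×(-33.8) + 0.117×(-50.1)
0.303·δ_A = -32.4 − (-21.074) = -11.326
δ_A = -11.326 / 0.303 = -37.38‰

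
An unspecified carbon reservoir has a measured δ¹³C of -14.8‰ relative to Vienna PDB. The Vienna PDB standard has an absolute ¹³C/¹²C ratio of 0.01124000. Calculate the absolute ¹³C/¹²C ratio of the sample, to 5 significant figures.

R_sample = R_standard × (δ¹³C/1000 + 1)
R_sample = 0.01124000 × (-14.8/1000 + 1) = 0.01124000 × 0.985200
R_sample = 0.0110736

0.011074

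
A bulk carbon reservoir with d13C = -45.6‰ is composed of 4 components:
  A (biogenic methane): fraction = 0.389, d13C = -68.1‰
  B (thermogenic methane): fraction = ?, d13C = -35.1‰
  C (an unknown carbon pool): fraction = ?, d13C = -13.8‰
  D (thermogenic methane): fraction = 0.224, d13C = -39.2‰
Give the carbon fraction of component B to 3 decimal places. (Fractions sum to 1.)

Let f_B and f_C be the unknown fractions; fractions sum to 1 so f_B + f_C = 0.387.
Mass balance: Σ fᵢ·δᵢ = δ_bulk ⇒ f_B·(-35.1) + f_C·(-13.8) = -45.6 − (-35.272) = -10.328
Substitute f_C = 0.387 − f_B:
f_B·(-35.1 − -13.8) = -10.328 − 0.387×(-13.8) = -4.988
f_B = -4.988 / -21.3 = 0.2342

0.234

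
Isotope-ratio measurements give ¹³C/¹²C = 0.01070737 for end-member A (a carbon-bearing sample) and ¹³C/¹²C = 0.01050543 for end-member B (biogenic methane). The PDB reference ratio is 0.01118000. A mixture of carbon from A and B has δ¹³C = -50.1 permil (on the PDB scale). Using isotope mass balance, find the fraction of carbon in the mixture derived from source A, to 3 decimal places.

0.567

δ_A = (0.01070737/0.01118000 − 1)×1000 = (0.957725 − 1)×1000 = -42.275 permil
δ_B = (0.01050543/0.01118000 − 1)×1000 = (0.939663 − 1)×1000 = -60.337 permil
f_A = (δ_mix − δ_B)/(δ_A − δ_B) = (-50.1 − (-60.337))/(-42.275 − (-60.337))
f_A = 10.237 / 18.063 = 0.5668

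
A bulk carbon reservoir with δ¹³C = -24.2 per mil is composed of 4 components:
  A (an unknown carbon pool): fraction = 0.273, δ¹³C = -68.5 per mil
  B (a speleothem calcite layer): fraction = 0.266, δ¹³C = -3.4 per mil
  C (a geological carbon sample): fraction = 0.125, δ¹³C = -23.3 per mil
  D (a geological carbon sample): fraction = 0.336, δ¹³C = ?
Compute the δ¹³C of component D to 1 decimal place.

-5.0 per mil

Isotope mass balance: δ_bulk = Σ fᵢ·δᵢ.
-24.2 = 0.273×(-68.5) + 0.266×(-3.4) + 0.125×(-23.3) + 0.336×δ_D
0.336·δ_D = -24.2 − (-22.517) = -1.683
δ_D = -1.683 / 0.336 = -5.01 per mil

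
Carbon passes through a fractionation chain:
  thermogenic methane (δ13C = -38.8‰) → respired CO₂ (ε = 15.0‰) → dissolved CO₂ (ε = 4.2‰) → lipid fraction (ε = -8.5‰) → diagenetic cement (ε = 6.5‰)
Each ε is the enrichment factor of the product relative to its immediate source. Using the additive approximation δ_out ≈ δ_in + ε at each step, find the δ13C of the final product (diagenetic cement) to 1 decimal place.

-21.6‰

step 1: δ ≈ -38.8 + (15.0) = -23.8‰
step 2: δ ≈ -23.8 + (4.2) = -19.6‰
step 3: δ ≈ -19.6 + (-8.5) = -28.1‰
step 4: δ ≈ -28.1 + (6.5) = -21.6‰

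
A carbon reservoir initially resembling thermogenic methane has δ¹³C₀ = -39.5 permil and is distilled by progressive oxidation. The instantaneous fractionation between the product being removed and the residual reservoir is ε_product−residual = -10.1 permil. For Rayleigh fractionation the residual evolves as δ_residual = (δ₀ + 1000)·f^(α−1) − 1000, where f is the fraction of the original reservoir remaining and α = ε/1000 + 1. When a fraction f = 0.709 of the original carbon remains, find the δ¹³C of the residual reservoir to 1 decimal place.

Rayleigh residual: δ_res = (δ₀ + 1000)·f^(α−1) − 1000
α = ε/1000 + 1 = 0.98990, so α − 1 = -0.01010
f^(α−1) = 0.709^(-0.01010) = 1.003479
δ_res = (-39.5 + 1000) × 1.003479 − 1000 = 963.842 − 1000 = -36.16 permil

-36.2 permil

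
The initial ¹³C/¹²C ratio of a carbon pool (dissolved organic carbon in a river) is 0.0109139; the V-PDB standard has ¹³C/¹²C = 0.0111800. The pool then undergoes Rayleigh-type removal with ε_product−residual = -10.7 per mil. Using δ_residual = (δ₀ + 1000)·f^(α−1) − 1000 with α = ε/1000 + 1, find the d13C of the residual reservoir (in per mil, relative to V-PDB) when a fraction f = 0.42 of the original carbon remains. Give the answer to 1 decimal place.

-14.7 per mil

δ₀ = (0.0109139/0.0111800 − 1)×1000 = (0.976199 − 1)×1000 = -23.801 per mil
α − 1 = ε/1000 = -0.0107
f^(α−1) = 0.42^(-0.0107) = 1.009325
δ_res = (-23.801 + 1000) × 1.009325 − 1000 = 985.302 − 1000 = -14.70 per mil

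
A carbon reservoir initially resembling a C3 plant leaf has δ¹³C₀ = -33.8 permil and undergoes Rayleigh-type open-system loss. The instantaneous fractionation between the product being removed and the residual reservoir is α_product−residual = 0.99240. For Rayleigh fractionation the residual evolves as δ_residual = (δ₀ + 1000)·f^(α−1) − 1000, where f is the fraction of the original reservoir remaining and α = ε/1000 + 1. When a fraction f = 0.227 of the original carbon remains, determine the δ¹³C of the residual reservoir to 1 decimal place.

-22.8 permil

Rayleigh residual: δ_res = (δ₀ + 1000)·f^(α−1) − 1000
α − 1 = -0.00760
f^(α−1) = 0.227^(-0.00760) = 1.011333
δ_res = (-33.8 + 1000) × 1.011333 − 1000 = 977.150 − 1000 = -22.85 permil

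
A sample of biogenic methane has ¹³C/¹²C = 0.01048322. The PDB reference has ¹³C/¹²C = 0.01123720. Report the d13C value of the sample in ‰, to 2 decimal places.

-67.10‰

d13C = (R_sample / R_standard − 1) × 1000
R_sample / R_standard = 0.01048322 / 0.01123720 = 0.932903
d13C = (0.932903 − 1) × 1000 = -67.097‰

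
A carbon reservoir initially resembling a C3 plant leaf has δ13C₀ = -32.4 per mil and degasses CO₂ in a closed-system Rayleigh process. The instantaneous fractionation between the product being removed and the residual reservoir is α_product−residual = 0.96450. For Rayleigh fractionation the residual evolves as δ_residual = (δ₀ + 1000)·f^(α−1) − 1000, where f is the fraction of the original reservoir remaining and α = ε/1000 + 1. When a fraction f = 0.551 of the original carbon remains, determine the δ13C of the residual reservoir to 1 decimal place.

Rayleigh residual: δ_res = (δ₀ + 1000)·f^(α−1) − 1000
α − 1 = -0.03550
f^(α−1) = 0.551^(-0.03550) = 1.021384
δ_res = (-32.4 + 1000) × 1.021384 − 1000 = 988.291 − 1000 = -11.71 per mil

-11.7 per mil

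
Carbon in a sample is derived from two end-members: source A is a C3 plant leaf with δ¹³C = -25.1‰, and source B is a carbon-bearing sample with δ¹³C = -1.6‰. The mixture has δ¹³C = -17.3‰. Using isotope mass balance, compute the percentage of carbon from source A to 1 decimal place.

δ_mix = f_A·δ_A + (1 − f_A)·δ_B  ⇒  f_A = (δ_mix − δ_B)/(δ_A − δ_B)
f_A = (-17.3 − (-1.6)) / (-25.1 − (-1.6))
f_A = -15.7 / -23.5 = 0.6681

66.8%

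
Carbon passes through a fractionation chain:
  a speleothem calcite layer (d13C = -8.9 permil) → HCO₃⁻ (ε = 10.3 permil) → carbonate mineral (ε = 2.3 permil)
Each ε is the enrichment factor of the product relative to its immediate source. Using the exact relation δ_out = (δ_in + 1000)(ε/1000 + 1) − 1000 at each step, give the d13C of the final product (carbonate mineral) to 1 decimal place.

step 1: δ = (-8.90 + 1000)·(10.3/1000 + 1) − 1000 = 1.31 permil
step 2: δ = (1.31 + 1000)·(2.3/1000 + 1) − 1000 = 3.61 permil

3.6 permil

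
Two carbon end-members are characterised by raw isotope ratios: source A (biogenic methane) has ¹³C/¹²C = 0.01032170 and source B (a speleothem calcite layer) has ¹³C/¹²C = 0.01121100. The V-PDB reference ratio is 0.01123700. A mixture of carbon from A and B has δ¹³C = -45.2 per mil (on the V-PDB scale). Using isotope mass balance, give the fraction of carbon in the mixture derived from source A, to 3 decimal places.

δ_A = (0.01032170/0.01123700 − 1)×1000 = (0.918546 − 1)×1000 = -81.454 per mil
δ_B = (0.01121100/0.01123700 − 1)×1000 = (0.997686 − 1)×1000 = -2.314 per mil
f_A = (δ_mix − δ_B)/(δ_A − δ_B) = (-45.2 − (-2.314))/(-81.454 − (-2.314))
f_A = -42.886 / -79.140 = 0.5419

0.542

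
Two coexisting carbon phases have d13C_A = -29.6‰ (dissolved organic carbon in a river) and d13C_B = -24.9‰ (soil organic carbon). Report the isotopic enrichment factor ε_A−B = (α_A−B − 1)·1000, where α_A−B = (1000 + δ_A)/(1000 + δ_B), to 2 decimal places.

-4.82‰

α_A−B = (1000 + -29.6) / (1000 + -24.9) = 970.4 / 975.1 = 0.995180
ε_A−B = (0.995180 − 1) × 1000 = -4.820‰
(The approximation ε ≈ δ_A − δ_B would give -4.7‰.)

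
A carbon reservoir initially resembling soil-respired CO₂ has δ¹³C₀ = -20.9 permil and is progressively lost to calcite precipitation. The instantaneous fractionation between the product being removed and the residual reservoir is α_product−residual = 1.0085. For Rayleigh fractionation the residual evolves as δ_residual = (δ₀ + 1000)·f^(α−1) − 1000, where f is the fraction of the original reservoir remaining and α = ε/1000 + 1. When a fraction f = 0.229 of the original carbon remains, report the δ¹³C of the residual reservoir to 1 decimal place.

-33.1 permil

Rayleigh residual: δ_res = (δ₀ + 1000)·f^(α−1) − 1000
α − 1 = 0.00850
f^(α−1) = 0.229^(0.00850) = 0.987549
δ_res = (-20.9 + 1000) × 0.987549 − 1000 = 966.909 − 1000 = -33.09 permil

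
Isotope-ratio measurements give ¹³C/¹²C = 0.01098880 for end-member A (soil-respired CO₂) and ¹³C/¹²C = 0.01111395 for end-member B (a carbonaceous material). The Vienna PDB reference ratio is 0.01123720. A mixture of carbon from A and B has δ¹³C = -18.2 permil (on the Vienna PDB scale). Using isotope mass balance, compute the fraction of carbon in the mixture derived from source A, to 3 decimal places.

δ_A = (0.01098880/0.01123720 − 1)×1000 = (0.977895 − 1)×1000 = -22.105 permil
δ_B = (0.01111395/0.01123720 − 1)×1000 = (0.989032 − 1)×1000 = -10.968 permil
f_A = (δ_mix − δ_B)/(δ_A − δ_B) = (-18.2 − (-10.968))/(-22.105 − (-10.968))
f_A = -7.232 / -11.137 = 0.6494

0.649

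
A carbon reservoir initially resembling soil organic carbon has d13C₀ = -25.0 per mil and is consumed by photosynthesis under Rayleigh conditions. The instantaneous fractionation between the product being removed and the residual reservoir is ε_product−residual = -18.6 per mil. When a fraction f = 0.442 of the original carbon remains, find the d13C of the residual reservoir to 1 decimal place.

-10.1 per mil

Rayleigh residual: δ_res = (δ₀ + 1000)·f^(α−1) − 1000
α = ε/1000 + 1 = 0.98140, so α − 1 = -0.01860
f^(α−1) = 0.442^(-0.01860) = 1.015302
δ_res = (-25.0 + 1000) × 1.015302 − 1000 = 989.919 − 1000 = -10.08 per mil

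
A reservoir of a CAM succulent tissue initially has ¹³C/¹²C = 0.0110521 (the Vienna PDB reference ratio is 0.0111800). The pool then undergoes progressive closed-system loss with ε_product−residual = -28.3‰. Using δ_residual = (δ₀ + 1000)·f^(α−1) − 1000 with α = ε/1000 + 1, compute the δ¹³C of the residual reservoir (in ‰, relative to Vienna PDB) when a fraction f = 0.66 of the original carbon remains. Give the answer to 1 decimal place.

0.3‰

δ₀ = (0.0110521/0.0111800 − 1)×1000 = (0.988560 − 1)×1000 = -11.440‰
α − 1 = ε/1000 = -0.0283
f^(α−1) = 0.66^(-0.0283) = 1.011828
δ_res = (-11.440 + 1000) × 1.011828 − 1000 = 1000.253 − 1000 = 0.25‰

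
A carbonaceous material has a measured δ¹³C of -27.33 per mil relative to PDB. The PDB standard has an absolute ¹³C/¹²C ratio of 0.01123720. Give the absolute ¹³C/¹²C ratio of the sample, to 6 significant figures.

0.0109301

R_sample = R_standard × (δ¹³C/1000 + 1)
R_sample = 0.01123720 × (-27.33/1000 + 1) = 0.01123720 × 0.972670
R_sample = 0.0109301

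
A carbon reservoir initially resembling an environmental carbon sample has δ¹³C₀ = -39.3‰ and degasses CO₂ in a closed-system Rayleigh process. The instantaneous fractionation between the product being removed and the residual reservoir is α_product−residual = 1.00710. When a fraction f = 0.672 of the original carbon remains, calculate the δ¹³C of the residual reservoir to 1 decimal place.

Rayleigh residual: δ_res = (δ₀ + 1000)·f^(α−1) − 1000
α − 1 = 0.00710
f^(α−1) = 0.672^(0.00710) = 0.997182
δ_res = (-39.3 + 1000) × 0.997182 − 1000 = 957.993 − 1000 = -42.01‰

-42.0‰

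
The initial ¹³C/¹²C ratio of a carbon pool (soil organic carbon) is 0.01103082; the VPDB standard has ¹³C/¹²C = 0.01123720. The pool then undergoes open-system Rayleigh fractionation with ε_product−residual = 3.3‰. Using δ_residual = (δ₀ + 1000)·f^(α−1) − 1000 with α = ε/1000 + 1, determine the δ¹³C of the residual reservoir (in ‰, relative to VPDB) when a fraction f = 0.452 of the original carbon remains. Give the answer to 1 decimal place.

δ₀ = (0.01103082/0.01123720 − 1)×1000 = (0.981634 − 1)×1000 = -18.366‰
α − 1 = ε/1000 = 0.0033
f^(α−1) = 0.452^(0.0033) = 0.997383
δ_res = (-18.366 + 1000) × 0.997383 − 1000 = 979.065 − 1000 = -20.93‰

-20.9‰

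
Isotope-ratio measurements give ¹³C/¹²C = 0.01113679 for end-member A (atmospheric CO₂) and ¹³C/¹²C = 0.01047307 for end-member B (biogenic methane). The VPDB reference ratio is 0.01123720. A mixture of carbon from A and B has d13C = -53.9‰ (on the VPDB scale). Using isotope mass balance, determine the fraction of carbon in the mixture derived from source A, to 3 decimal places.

δ_A = (0.01113679/0.01123720 − 1)×1000 = (0.991065 − 1)×1000 = -8.935‰
δ_B = (0.01047307/0.01123720 − 1)×1000 = (0.932000 − 1)×1000 = -68.000‰
f_A = (δ_mix − δ_B)/(δ_A − δ_B) = (-53.9 − (-68.000))/(-8.935 − (-68.000))
f_A = 14.100 / 59.065 = 0.2387

0.239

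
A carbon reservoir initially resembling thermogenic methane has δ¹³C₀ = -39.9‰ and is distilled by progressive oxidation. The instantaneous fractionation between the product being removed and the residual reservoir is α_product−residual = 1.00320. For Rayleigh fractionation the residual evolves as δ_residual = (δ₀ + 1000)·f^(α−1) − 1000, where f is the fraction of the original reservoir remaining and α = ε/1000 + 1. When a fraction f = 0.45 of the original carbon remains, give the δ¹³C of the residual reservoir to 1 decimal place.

Rayleigh residual: δ_res = (δ₀ + 1000)·f^(α−1) − 1000
α − 1 = 0.00320
f^(α−1) = 0.45^(0.00320) = 0.997448
δ_res = (-39.9 + 1000) × 0.997448 − 1000 = 957.650 − 1000 = -42.35‰

-42.4‰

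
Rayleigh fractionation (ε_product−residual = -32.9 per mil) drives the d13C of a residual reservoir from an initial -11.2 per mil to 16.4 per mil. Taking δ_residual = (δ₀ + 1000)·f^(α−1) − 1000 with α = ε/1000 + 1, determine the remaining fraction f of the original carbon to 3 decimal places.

0.433

α − 1 = ε/1000 = -0.0329
(δ_res + 1000)/(δ₀ + 1000) = (16.4 + 1000)/(-11.2 + 1000) = 1016.4/988.8 = 1.027913
f = 1.027913^(1/-0.0329) = exp(ln(1.027913)/-0.0329) = exp(0.02753/-0.0329)
f = exp(-0.8368) = 0.4331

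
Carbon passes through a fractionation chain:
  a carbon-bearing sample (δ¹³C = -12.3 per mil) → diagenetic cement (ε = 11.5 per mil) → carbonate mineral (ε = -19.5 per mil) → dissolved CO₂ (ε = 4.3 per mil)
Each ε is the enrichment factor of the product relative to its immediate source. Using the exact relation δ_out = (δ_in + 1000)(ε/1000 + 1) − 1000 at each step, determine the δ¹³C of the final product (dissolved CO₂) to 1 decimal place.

step 1: δ = (-12.30 + 1000)·(11.5/1000 + 1) − 1000 = -0.94 per mil
step 2: δ = (-0.94 + 1000)·(-19.5/1000 + 1) − 1000 = -20.42 per mil
step 3: δ = (-20.42 + 1000)·(4.3/1000 + 1) − 1000 = -16.21 per mil

-16.2 per mil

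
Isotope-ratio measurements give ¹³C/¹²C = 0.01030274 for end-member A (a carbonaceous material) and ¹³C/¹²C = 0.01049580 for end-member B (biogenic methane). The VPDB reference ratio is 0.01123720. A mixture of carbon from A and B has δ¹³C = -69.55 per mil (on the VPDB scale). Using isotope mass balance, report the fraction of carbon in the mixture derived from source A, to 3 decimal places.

δ_A = (0.01030274/0.01123720 − 1)×1000 = (0.916842 − 1)×1000 = -83.158 per mil
δ_B = (0.01049580/0.01123720 − 1)×1000 = (0.934023 − 1)×1000 = -65.977 per mil
f_A = (δ_mix − δ_B)/(δ_A − δ_B) = (-69.55 − (-65.977))/(-83.158 − (-65.977))
f_A = -3.573 / -17.180 = 0.2080

0.208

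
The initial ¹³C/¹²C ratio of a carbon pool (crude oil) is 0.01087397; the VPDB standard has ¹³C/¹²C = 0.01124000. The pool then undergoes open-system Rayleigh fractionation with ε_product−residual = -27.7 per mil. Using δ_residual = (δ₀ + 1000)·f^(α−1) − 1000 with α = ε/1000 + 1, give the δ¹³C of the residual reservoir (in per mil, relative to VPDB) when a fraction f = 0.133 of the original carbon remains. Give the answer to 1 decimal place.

23.0 per mil

δ₀ = (0.01087397/0.01124000 − 1)×1000 = (0.967435 − 1)×1000 = -32.565 per mil
α − 1 = ε/1000 = -0.0277
f^(α−1) = 0.133^(-0.0277) = 1.057473
δ_res = (-32.565 + 1000) × 1.057473 − 1000 = 1023.037 − 1000 = 23.04 per mil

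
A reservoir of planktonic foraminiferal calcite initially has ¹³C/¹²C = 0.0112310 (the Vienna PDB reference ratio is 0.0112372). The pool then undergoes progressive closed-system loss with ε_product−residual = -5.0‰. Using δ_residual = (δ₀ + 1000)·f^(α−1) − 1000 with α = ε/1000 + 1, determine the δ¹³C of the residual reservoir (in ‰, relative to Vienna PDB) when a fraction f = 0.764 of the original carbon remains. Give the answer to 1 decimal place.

δ₀ = (0.0112310/0.0112372 − 1)×1000 = (0.999448 − 1)×1000 = -0.552‰
α − 1 = ε/1000 = -0.0050
f^(α−1) = 0.764^(-0.0050) = 1.001347
δ_res = (-0.552 + 1000) × 1.001347 − 1000 = 1000.794 − 1000 = 0.79‰

0.8‰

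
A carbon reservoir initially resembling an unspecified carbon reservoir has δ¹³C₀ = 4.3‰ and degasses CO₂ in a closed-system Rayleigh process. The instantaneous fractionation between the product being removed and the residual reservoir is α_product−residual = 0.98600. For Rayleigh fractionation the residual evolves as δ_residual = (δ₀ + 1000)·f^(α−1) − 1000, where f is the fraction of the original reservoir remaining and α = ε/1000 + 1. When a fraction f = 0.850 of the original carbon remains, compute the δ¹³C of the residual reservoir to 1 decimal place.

6.6‰

Rayleigh residual: δ_res = (δ₀ + 1000)·f^(α−1) − 1000
α − 1 = -0.01400
f^(α−1) = 0.850^(-0.01400) = 1.002278
δ_res = (4.3 + 1000) × 1.002278 − 1000 = 1006.588 − 1000 = 6.59‰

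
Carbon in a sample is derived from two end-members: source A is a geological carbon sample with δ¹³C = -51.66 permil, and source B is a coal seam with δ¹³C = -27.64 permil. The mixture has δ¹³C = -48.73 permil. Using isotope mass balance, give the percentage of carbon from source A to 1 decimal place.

δ_mix = f_A·δ_A + (1 − f_A)·δ_B  ⇒  f_A = (δ_mix − δ_B)/(δ_A − δ_B)
f_A = (-48.73 − (-27.64)) / (-51.66 − (-27.64))
f_A = -21.09 / -24.02 = 0.8780

87.8%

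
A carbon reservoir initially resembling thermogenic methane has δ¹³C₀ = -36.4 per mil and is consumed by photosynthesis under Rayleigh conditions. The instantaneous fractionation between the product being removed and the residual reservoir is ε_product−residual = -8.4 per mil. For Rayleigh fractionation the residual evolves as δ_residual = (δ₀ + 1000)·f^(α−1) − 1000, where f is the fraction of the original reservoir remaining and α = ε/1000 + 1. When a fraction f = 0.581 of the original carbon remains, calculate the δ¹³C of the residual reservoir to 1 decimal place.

Rayleigh residual: δ_res = (δ₀ + 1000)·f^(α−1) − 1000
α = ε/1000 + 1 = 0.99160, so α − 1 = -0.00840
f^(α−1) = 0.581^(-0.00840) = 1.004572
δ_res = (-36.4 + 1000) × 1.004572 − 1000 = 968.005 − 1000 = -31.99 per mil

-32.0 per mil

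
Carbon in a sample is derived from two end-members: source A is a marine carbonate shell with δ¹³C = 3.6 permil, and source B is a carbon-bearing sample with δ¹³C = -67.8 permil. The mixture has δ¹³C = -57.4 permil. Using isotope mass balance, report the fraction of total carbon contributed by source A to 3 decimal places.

0.146

δ_mix = f_A·δ_A + (1 − f_A)·δ_B  ⇒  f_A = (δ_mix − δ_B)/(δ_A − δ_B)
f_A = (-57.4 − (-67.8)) / (3.6 − (-67.8))
f_A = 10.4 / 71.4 = 0.1457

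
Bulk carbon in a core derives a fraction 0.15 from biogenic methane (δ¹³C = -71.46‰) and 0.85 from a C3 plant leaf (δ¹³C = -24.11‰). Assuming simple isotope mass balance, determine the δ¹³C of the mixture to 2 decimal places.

δ_mix = f_A·δ_A + f_B·δ_B
δ_mix = 0.15 × (-71.46) + 0.85 × (-24.11)
δ_mix = -10.719 + -20.493 = -31.212‰

-31.21‰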